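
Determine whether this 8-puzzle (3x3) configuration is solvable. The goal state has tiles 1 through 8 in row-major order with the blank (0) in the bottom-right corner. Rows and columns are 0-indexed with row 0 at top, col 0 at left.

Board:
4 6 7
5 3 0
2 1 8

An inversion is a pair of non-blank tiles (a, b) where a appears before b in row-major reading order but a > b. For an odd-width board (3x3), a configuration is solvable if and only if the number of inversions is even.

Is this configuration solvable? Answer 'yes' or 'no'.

Inversions (pairs i<j in row-major order where tile[i] > tile[j] > 0): 17
17 is odd, so the puzzle is not solvable.

Answer: no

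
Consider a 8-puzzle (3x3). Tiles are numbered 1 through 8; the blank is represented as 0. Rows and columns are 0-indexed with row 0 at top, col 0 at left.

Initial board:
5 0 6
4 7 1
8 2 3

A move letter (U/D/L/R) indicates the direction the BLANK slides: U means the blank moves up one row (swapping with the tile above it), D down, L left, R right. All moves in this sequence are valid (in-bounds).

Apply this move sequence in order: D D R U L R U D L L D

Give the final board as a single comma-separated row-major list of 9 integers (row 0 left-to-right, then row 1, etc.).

Answer: 5, 7, 6, 8, 4, 2, 0, 3, 1

Derivation:
After move 1 (D):
5 7 6
4 0 1
8 2 3

After move 2 (D):
5 7 6
4 2 1
8 0 3

After move 3 (R):
5 7 6
4 2 1
8 3 0

After move 4 (U):
5 7 6
4 2 0
8 3 1

After move 5 (L):
5 7 6
4 0 2
8 3 1

After move 6 (R):
5 7 6
4 2 0
8 3 1

After move 7 (U):
5 7 0
4 2 6
8 3 1

After move 8 (D):
5 7 6
4 2 0
8 3 1

After move 9 (L):
5 7 6
4 0 2
8 3 1

After move 10 (L):
5 7 6
0 4 2
8 3 1

After move 11 (D):
5 7 6
8 4 2
0 3 1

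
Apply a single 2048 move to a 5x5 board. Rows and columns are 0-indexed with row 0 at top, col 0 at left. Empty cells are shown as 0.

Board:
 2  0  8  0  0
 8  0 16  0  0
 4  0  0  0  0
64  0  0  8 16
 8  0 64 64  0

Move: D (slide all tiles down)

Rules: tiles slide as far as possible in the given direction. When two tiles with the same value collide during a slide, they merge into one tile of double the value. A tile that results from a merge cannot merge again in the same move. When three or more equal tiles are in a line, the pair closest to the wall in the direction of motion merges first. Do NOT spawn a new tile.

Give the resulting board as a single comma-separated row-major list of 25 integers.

Answer: 2, 0, 0, 0, 0, 8, 0, 0, 0, 0, 4, 0, 8, 0, 0, 64, 0, 16, 8, 0, 8, 0, 64, 64, 16

Derivation:
Slide down:
col 0: [2, 8, 4, 64, 8] -> [2, 8, 4, 64, 8]
col 1: [0, 0, 0, 0, 0] -> [0, 0, 0, 0, 0]
col 2: [8, 16, 0, 0, 64] -> [0, 0, 8, 16, 64]
col 3: [0, 0, 0, 8, 64] -> [0, 0, 0, 8, 64]
col 4: [0, 0, 0, 16, 0] -> [0, 0, 0, 0, 16]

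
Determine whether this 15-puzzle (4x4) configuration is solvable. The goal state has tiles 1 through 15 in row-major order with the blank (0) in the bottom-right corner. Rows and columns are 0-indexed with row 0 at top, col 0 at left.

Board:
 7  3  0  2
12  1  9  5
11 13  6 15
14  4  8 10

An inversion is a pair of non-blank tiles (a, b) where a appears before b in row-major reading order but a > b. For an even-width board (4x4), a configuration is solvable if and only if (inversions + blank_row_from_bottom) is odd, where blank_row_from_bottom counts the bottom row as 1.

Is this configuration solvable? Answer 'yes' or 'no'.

Answer: no

Derivation:
Inversions: 38
Blank is in row 0 (0-indexed from top), which is row 4 counting from the bottom (bottom = 1).
38 + 4 = 42, which is even, so the puzzle is not solvable.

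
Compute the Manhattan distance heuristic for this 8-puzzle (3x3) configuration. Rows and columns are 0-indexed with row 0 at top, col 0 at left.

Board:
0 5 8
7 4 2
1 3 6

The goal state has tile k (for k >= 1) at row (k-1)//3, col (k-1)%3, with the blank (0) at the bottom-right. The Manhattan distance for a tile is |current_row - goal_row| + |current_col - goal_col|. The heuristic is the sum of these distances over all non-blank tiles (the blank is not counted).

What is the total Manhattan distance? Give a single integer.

Answer: 14

Derivation:
Tile 5: (0,1)->(1,1) = 1
Tile 8: (0,2)->(2,1) = 3
Tile 7: (1,0)->(2,0) = 1
Tile 4: (1,1)->(1,0) = 1
Tile 2: (1,2)->(0,1) = 2
Tile 1: (2,0)->(0,0) = 2
Tile 3: (2,1)->(0,2) = 3
Tile 6: (2,2)->(1,2) = 1
Sum: 1 + 3 + 1 + 1 + 2 + 2 + 3 + 1 = 14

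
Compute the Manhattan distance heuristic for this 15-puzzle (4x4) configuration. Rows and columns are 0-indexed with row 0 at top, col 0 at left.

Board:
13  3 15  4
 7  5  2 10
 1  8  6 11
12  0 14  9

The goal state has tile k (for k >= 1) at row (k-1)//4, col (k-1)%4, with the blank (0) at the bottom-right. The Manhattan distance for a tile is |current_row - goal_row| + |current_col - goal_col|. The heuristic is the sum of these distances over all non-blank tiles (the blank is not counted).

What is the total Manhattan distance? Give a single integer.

Tile 13: (0,0)->(3,0) = 3
Tile 3: (0,1)->(0,2) = 1
Tile 15: (0,2)->(3,2) = 3
Tile 4: (0,3)->(0,3) = 0
Tile 7: (1,0)->(1,2) = 2
Tile 5: (1,1)->(1,0) = 1
Tile 2: (1,2)->(0,1) = 2
Tile 10: (1,3)->(2,1) = 3
Tile 1: (2,0)->(0,0) = 2
Tile 8: (2,1)->(1,3) = 3
Tile 6: (2,2)->(1,1) = 2
Tile 11: (2,3)->(2,2) = 1
Tile 12: (3,0)->(2,3) = 4
Tile 14: (3,2)->(3,1) = 1
Tile 9: (3,3)->(2,0) = 4
Sum: 3 + 1 + 3 + 0 + 2 + 1 + 2 + 3 + 2 + 3 + 2 + 1 + 4 + 1 + 4 = 32

Answer: 32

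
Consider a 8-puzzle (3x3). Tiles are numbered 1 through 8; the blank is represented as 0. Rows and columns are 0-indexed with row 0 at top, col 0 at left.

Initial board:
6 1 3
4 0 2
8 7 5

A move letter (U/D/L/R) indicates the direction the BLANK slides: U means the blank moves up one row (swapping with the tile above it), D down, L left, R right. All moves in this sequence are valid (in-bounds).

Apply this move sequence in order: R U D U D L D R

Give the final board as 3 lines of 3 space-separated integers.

After move 1 (R):
6 1 3
4 2 0
8 7 5

After move 2 (U):
6 1 0
4 2 3
8 7 5

After move 3 (D):
6 1 3
4 2 0
8 7 5

After move 4 (U):
6 1 0
4 2 3
8 7 5

After move 5 (D):
6 1 3
4 2 0
8 7 5

After move 6 (L):
6 1 3
4 0 2
8 7 5

After move 7 (D):
6 1 3
4 7 2
8 0 5

After move 8 (R):
6 1 3
4 7 2
8 5 0

Answer: 6 1 3
4 7 2
8 5 0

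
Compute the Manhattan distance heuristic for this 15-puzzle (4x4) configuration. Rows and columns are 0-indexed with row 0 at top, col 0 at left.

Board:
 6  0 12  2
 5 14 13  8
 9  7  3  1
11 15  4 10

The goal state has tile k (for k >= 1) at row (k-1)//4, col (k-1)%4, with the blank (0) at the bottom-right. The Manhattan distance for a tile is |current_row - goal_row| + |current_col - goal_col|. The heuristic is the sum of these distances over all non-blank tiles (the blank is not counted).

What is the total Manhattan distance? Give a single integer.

Tile 6: at (0,0), goal (1,1), distance |0-1|+|0-1| = 2
Tile 12: at (0,2), goal (2,3), distance |0-2|+|2-3| = 3
Tile 2: at (0,3), goal (0,1), distance |0-0|+|3-1| = 2
Tile 5: at (1,0), goal (1,0), distance |1-1|+|0-0| = 0
Tile 14: at (1,1), goal (3,1), distance |1-3|+|1-1| = 2
Tile 13: at (1,2), goal (3,0), distance |1-3|+|2-0| = 4
Tile 8: at (1,3), goal (1,3), distance |1-1|+|3-3| = 0
Tile 9: at (2,0), goal (2,0), distance |2-2|+|0-0| = 0
Tile 7: at (2,1), goal (1,2), distance |2-1|+|1-2| = 2
Tile 3: at (2,2), goal (0,2), distance |2-0|+|2-2| = 2
Tile 1: at (2,3), goal (0,0), distance |2-0|+|3-0| = 5
Tile 11: at (3,0), goal (2,2), distance |3-2|+|0-2| = 3
Tile 15: at (3,1), goal (3,2), distance |3-3|+|1-2| = 1
Tile 4: at (3,2), goal (0,3), distance |3-0|+|2-3| = 4
Tile 10: at (3,3), goal (2,1), distance |3-2|+|3-1| = 3
Sum: 2 + 3 + 2 + 0 + 2 + 4 + 0 + 0 + 2 + 2 + 5 + 3 + 1 + 4 + 3 = 33

Answer: 33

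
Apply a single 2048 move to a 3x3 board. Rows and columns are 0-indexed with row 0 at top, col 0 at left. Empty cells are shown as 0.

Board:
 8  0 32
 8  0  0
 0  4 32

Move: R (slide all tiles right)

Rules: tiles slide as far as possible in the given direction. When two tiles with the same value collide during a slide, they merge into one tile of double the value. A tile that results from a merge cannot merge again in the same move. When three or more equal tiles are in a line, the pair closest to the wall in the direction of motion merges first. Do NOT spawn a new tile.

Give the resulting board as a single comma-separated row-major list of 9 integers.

Answer: 0, 8, 32, 0, 0, 8, 0, 4, 32

Derivation:
Slide right:
row 0: [8, 0, 32] -> [0, 8, 32]
row 1: [8, 0, 0] -> [0, 0, 8]
row 2: [0, 4, 32] -> [0, 4, 32]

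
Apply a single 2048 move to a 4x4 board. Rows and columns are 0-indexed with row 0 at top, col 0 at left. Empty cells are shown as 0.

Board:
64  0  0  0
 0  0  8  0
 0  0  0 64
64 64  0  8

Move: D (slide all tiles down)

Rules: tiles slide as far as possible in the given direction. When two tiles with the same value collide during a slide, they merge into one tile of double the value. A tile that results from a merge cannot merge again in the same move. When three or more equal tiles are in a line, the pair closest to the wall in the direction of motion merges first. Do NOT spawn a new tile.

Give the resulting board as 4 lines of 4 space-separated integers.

Answer:   0   0   0   0
  0   0   0   0
  0   0   0  64
128  64   8   8

Derivation:
Slide down:
col 0: [64, 0, 0, 64] -> [0, 0, 0, 128]
col 1: [0, 0, 0, 64] -> [0, 0, 0, 64]
col 2: [0, 8, 0, 0] -> [0, 0, 0, 8]
col 3: [0, 0, 64, 8] -> [0, 0, 64, 8]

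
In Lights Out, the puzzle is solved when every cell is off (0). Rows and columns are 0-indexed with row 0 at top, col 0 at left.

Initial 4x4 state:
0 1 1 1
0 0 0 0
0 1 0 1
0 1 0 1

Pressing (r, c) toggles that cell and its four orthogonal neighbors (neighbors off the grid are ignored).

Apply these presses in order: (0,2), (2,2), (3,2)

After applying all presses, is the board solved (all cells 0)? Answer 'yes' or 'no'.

After press 1 at (0,2):
0 0 0 0
0 0 1 0
0 1 0 1
0 1 0 1

After press 2 at (2,2):
0 0 0 0
0 0 0 0
0 0 1 0
0 1 1 1

After press 3 at (3,2):
0 0 0 0
0 0 0 0
0 0 0 0
0 0 0 0

Lights still on: 0

Answer: yes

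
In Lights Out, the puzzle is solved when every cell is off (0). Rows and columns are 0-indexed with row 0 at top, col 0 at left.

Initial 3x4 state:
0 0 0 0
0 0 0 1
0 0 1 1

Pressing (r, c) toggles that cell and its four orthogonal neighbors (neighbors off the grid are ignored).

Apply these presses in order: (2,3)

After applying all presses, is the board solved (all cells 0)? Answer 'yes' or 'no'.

Answer: yes

Derivation:
After press 1 at (2,3):
0 0 0 0
0 0 0 0
0 0 0 0

Lights still on: 0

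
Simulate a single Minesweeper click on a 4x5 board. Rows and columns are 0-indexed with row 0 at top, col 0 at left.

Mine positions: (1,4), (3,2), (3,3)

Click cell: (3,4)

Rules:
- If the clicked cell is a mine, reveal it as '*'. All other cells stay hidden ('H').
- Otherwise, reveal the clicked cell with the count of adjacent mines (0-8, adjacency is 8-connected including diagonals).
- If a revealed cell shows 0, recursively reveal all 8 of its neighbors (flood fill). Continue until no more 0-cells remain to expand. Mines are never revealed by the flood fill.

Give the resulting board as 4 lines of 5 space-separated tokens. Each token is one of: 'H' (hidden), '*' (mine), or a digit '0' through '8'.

H H H H H
H H H H H
H H H H H
H H H H 1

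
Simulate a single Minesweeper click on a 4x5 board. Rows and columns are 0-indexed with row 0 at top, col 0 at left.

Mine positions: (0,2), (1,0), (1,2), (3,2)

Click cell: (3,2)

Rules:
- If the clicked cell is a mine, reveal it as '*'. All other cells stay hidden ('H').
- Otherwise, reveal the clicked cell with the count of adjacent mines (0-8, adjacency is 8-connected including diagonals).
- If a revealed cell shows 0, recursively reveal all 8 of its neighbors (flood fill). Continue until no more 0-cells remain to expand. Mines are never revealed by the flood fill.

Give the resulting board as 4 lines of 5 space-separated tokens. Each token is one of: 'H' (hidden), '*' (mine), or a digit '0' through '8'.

H H H H H
H H H H H
H H H H H
H H * H H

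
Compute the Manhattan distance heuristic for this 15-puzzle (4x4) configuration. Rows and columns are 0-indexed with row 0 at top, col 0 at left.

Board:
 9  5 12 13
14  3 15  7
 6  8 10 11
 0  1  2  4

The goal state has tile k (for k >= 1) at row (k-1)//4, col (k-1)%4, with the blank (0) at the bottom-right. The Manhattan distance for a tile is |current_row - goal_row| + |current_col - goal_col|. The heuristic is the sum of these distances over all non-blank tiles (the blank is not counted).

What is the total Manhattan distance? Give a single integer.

Tile 9: (0,0)->(2,0) = 2
Tile 5: (0,1)->(1,0) = 2
Tile 12: (0,2)->(2,3) = 3
Tile 13: (0,3)->(3,0) = 6
Tile 14: (1,0)->(3,1) = 3
Tile 3: (1,1)->(0,2) = 2
Tile 15: (1,2)->(3,2) = 2
Tile 7: (1,3)->(1,2) = 1
Tile 6: (2,0)->(1,1) = 2
Tile 8: (2,1)->(1,3) = 3
Tile 10: (2,2)->(2,1) = 1
Tile 11: (2,3)->(2,2) = 1
Tile 1: (3,1)->(0,0) = 4
Tile 2: (3,2)->(0,1) = 4
Tile 4: (3,3)->(0,3) = 3
Sum: 2 + 2 + 3 + 6 + 3 + 2 + 2 + 1 + 2 + 3 + 1 + 1 + 4 + 4 + 3 = 39

Answer: 39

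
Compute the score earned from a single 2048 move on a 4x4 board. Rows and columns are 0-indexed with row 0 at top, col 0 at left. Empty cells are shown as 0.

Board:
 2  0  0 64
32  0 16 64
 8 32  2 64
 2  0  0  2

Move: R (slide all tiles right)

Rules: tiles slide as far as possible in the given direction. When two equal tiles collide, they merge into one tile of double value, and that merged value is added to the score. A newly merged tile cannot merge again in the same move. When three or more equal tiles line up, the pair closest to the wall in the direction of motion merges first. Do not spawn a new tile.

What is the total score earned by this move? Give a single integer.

Answer: 4

Derivation:
Slide right:
row 0: [2, 0, 0, 64] -> [0, 0, 2, 64]  score +0 (running 0)
row 1: [32, 0, 16, 64] -> [0, 32, 16, 64]  score +0 (running 0)
row 2: [8, 32, 2, 64] -> [8, 32, 2, 64]  score +0 (running 0)
row 3: [2, 0, 0, 2] -> [0, 0, 0, 4]  score +4 (running 4)
Board after move:
 0  0  2 64
 0 32 16 64
 8 32  2 64
 0  0  0  4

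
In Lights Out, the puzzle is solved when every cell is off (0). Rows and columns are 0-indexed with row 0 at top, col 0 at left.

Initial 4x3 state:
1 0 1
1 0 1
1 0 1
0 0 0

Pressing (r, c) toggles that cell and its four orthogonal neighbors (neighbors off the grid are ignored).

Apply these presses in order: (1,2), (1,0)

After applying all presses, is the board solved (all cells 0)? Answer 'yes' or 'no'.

After press 1 at (1,2):
1 0 0
1 1 0
1 0 0
0 0 0

After press 2 at (1,0):
0 0 0
0 0 0
0 0 0
0 0 0

Lights still on: 0

Answer: yes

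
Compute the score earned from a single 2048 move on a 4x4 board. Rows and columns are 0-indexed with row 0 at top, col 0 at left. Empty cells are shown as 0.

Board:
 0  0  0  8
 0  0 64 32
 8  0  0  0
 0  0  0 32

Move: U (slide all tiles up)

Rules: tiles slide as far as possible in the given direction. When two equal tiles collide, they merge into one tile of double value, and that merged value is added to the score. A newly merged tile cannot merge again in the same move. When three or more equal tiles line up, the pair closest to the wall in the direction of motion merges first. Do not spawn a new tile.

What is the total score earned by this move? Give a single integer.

Slide up:
col 0: [0, 0, 8, 0] -> [8, 0, 0, 0]  score +0 (running 0)
col 1: [0, 0, 0, 0] -> [0, 0, 0, 0]  score +0 (running 0)
col 2: [0, 64, 0, 0] -> [64, 0, 0, 0]  score +0 (running 0)
col 3: [8, 32, 0, 32] -> [8, 64, 0, 0]  score +64 (running 64)
Board after move:
 8  0 64  8
 0  0  0 64
 0  0  0  0
 0  0  0  0

Answer: 64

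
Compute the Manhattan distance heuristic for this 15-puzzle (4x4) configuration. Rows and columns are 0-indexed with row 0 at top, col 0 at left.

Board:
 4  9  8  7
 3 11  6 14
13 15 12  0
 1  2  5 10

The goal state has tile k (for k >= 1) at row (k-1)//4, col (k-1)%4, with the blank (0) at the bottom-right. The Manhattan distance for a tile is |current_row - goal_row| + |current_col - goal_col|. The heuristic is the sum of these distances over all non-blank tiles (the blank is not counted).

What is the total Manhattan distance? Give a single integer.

Answer: 37

Derivation:
Tile 4: at (0,0), goal (0,3), distance |0-0|+|0-3| = 3
Tile 9: at (0,1), goal (2,0), distance |0-2|+|1-0| = 3
Tile 8: at (0,2), goal (1,3), distance |0-1|+|2-3| = 2
Tile 7: at (0,3), goal (1,2), distance |0-1|+|3-2| = 2
Tile 3: at (1,0), goal (0,2), distance |1-0|+|0-2| = 3
Tile 11: at (1,1), goal (2,2), distance |1-2|+|1-2| = 2
Tile 6: at (1,2), goal (1,1), distance |1-1|+|2-1| = 1
Tile 14: at (1,3), goal (3,1), distance |1-3|+|3-1| = 4
Tile 13: at (2,0), goal (3,0), distance |2-3|+|0-0| = 1
Tile 15: at (2,1), goal (3,2), distance |2-3|+|1-2| = 2
Tile 12: at (2,2), goal (2,3), distance |2-2|+|2-3| = 1
Tile 1: at (3,0), goal (0,0), distance |3-0|+|0-0| = 3
Tile 2: at (3,1), goal (0,1), distance |3-0|+|1-1| = 3
Tile 5: at (3,2), goal (1,0), distance |3-1|+|2-0| = 4
Tile 10: at (3,3), goal (2,1), distance |3-2|+|3-1| = 3
Sum: 3 + 3 + 2 + 2 + 3 + 2 + 1 + 4 + 1 + 2 + 1 + 3 + 3 + 4 + 3 = 37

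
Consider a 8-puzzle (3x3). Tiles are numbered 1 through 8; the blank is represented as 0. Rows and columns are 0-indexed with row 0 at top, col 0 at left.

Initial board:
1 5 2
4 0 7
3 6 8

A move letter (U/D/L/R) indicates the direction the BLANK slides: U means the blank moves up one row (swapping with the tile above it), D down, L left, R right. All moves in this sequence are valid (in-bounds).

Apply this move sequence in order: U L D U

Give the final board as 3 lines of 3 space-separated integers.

Answer: 0 1 2
4 5 7
3 6 8

Derivation:
After move 1 (U):
1 0 2
4 5 7
3 6 8

After move 2 (L):
0 1 2
4 5 7
3 6 8

After move 3 (D):
4 1 2
0 5 7
3 6 8

After move 4 (U):
0 1 2
4 5 7
3 6 8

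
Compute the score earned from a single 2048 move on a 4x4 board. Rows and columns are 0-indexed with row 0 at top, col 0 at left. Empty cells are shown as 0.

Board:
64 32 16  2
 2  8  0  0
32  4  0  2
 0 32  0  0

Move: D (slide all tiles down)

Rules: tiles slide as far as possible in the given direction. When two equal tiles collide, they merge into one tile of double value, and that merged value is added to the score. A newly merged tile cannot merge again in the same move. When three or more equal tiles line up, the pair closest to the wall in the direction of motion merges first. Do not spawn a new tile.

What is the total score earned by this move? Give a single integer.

Answer: 4

Derivation:
Slide down:
col 0: [64, 2, 32, 0] -> [0, 64, 2, 32]  score +0 (running 0)
col 1: [32, 8, 4, 32] -> [32, 8, 4, 32]  score +0 (running 0)
col 2: [16, 0, 0, 0] -> [0, 0, 0, 16]  score +0 (running 0)
col 3: [2, 0, 2, 0] -> [0, 0, 0, 4]  score +4 (running 4)
Board after move:
 0 32  0  0
64  8  0  0
 2  4  0  0
32 32 16  4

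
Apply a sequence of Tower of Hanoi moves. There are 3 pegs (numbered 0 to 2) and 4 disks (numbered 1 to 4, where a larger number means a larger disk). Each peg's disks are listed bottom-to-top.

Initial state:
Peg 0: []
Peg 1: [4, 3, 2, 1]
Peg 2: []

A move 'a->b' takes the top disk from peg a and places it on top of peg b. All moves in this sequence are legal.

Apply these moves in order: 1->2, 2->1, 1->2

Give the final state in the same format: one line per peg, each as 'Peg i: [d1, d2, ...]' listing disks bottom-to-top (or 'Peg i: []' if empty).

Answer: Peg 0: []
Peg 1: [4, 3, 2]
Peg 2: [1]

Derivation:
After move 1 (1->2):
Peg 0: []
Peg 1: [4, 3, 2]
Peg 2: [1]

After move 2 (2->1):
Peg 0: []
Peg 1: [4, 3, 2, 1]
Peg 2: []

After move 3 (1->2):
Peg 0: []
Peg 1: [4, 3, 2]
Peg 2: [1]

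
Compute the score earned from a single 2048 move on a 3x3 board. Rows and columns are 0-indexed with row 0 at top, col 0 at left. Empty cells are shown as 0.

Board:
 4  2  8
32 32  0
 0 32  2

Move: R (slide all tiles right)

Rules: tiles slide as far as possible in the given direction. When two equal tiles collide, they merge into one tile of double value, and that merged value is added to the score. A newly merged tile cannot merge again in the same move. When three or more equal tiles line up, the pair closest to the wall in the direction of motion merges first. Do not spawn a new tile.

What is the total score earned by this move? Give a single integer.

Slide right:
row 0: [4, 2, 8] -> [4, 2, 8]  score +0 (running 0)
row 1: [32, 32, 0] -> [0, 0, 64]  score +64 (running 64)
row 2: [0, 32, 2] -> [0, 32, 2]  score +0 (running 64)
Board after move:
 4  2  8
 0  0 64
 0 32  2

Answer: 64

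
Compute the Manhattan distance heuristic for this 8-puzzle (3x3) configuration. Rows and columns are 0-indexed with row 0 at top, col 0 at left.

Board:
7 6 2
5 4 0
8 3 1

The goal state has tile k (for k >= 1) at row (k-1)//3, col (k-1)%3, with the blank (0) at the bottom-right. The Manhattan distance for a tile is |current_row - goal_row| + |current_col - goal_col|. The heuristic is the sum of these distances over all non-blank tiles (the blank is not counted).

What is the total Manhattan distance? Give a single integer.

Tile 7: at (0,0), goal (2,0), distance |0-2|+|0-0| = 2
Tile 6: at (0,1), goal (1,2), distance |0-1|+|1-2| = 2
Tile 2: at (0,2), goal (0,1), distance |0-0|+|2-1| = 1
Tile 5: at (1,0), goal (1,1), distance |1-1|+|0-1| = 1
Tile 4: at (1,1), goal (1,0), distance |1-1|+|1-0| = 1
Tile 8: at (2,0), goal (2,1), distance |2-2|+|0-1| = 1
Tile 3: at (2,1), goal (0,2), distance |2-0|+|1-2| = 3
Tile 1: at (2,2), goal (0,0), distance |2-0|+|2-0| = 4
Sum: 2 + 2 + 1 + 1 + 1 + 1 + 3 + 4 = 15

Answer: 15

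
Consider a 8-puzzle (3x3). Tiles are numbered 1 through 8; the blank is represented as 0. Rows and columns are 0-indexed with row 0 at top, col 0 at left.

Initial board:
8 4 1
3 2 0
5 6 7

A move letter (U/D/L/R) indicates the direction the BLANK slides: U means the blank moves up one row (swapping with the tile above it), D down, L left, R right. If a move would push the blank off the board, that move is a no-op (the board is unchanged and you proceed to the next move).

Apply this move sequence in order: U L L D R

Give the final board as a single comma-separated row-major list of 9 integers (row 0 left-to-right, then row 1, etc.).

Answer: 3, 8, 4, 2, 0, 1, 5, 6, 7

Derivation:
After move 1 (U):
8 4 0
3 2 1
5 6 7

After move 2 (L):
8 0 4
3 2 1
5 6 7

After move 3 (L):
0 8 4
3 2 1
5 6 7

After move 4 (D):
3 8 4
0 2 1
5 6 7

After move 5 (R):
3 8 4
2 0 1
5 6 7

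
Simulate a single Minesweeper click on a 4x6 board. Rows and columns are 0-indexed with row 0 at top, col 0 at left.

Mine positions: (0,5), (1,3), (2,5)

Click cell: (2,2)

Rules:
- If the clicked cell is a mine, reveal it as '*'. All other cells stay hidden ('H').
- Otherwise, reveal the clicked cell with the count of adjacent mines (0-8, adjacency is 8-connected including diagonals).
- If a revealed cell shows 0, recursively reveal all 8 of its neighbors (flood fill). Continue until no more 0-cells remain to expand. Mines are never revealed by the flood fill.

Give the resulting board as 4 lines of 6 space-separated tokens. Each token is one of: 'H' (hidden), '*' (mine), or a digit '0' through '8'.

H H H H H H
H H H H H H
H H 1 H H H
H H H H H H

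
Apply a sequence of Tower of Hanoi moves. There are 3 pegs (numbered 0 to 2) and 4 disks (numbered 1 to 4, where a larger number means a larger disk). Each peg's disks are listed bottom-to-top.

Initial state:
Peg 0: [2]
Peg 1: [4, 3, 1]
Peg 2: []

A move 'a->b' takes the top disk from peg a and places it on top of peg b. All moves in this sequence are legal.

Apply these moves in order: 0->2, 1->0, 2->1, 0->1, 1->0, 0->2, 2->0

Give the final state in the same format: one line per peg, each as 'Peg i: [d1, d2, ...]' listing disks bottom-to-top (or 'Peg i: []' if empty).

After move 1 (0->2):
Peg 0: []
Peg 1: [4, 3, 1]
Peg 2: [2]

After move 2 (1->0):
Peg 0: [1]
Peg 1: [4, 3]
Peg 2: [2]

After move 3 (2->1):
Peg 0: [1]
Peg 1: [4, 3, 2]
Peg 2: []

After move 4 (0->1):
Peg 0: []
Peg 1: [4, 3, 2, 1]
Peg 2: []

After move 5 (1->0):
Peg 0: [1]
Peg 1: [4, 3, 2]
Peg 2: []

After move 6 (0->2):
Peg 0: []
Peg 1: [4, 3, 2]
Peg 2: [1]

After move 7 (2->0):
Peg 0: [1]
Peg 1: [4, 3, 2]
Peg 2: []

Answer: Peg 0: [1]
Peg 1: [4, 3, 2]
Peg 2: []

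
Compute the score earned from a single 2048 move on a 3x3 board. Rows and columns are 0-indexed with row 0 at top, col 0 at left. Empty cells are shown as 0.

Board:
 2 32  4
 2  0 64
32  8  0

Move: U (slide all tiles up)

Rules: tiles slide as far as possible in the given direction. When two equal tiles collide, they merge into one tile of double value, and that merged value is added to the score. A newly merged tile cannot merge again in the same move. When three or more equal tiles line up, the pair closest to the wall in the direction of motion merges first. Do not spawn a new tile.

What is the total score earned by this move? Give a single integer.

Slide up:
col 0: [2, 2, 32] -> [4, 32, 0]  score +4 (running 4)
col 1: [32, 0, 8] -> [32, 8, 0]  score +0 (running 4)
col 2: [4, 64, 0] -> [4, 64, 0]  score +0 (running 4)
Board after move:
 4 32  4
32  8 64
 0  0  0

Answer: 4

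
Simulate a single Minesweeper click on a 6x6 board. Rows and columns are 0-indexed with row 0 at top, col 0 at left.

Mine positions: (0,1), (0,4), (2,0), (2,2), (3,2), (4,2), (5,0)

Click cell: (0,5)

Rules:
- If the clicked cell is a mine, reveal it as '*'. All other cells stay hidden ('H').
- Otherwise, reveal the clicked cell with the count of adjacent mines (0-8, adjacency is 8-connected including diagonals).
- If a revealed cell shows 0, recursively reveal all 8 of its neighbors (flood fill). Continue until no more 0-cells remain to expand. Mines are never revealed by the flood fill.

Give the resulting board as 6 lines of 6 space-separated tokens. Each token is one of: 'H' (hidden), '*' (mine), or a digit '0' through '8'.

H H H H H 1
H H H H H H
H H H H H H
H H H H H H
H H H H H H
H H H H H H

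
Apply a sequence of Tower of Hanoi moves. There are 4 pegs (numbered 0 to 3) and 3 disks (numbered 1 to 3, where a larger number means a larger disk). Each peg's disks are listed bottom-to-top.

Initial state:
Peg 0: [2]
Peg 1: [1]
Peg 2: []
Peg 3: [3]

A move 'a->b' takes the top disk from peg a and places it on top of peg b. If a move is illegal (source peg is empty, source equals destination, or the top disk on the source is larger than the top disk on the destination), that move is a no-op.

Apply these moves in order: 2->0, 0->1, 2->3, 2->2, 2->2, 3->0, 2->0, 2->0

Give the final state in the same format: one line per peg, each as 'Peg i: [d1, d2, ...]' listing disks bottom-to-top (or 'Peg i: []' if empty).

After move 1 (2->0):
Peg 0: [2]
Peg 1: [1]
Peg 2: []
Peg 3: [3]

After move 2 (0->1):
Peg 0: [2]
Peg 1: [1]
Peg 2: []
Peg 3: [3]

After move 3 (2->3):
Peg 0: [2]
Peg 1: [1]
Peg 2: []
Peg 3: [3]

After move 4 (2->2):
Peg 0: [2]
Peg 1: [1]
Peg 2: []
Peg 3: [3]

After move 5 (2->2):
Peg 0: [2]
Peg 1: [1]
Peg 2: []
Peg 3: [3]

After move 6 (3->0):
Peg 0: [2]
Peg 1: [1]
Peg 2: []
Peg 3: [3]

After move 7 (2->0):
Peg 0: [2]
Peg 1: [1]
Peg 2: []
Peg 3: [3]

After move 8 (2->0):
Peg 0: [2]
Peg 1: [1]
Peg 2: []
Peg 3: [3]

Answer: Peg 0: [2]
Peg 1: [1]
Peg 2: []
Peg 3: [3]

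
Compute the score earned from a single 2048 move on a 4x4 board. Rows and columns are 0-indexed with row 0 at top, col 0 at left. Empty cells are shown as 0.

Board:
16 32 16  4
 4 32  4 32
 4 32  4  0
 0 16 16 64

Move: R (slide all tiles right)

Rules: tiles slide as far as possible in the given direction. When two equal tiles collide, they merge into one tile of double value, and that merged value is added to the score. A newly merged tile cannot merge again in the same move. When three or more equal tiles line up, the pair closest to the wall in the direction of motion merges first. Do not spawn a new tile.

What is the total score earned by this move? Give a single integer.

Slide right:
row 0: [16, 32, 16, 4] -> [16, 32, 16, 4]  score +0 (running 0)
row 1: [4, 32, 4, 32] -> [4, 32, 4, 32]  score +0 (running 0)
row 2: [4, 32, 4, 0] -> [0, 4, 32, 4]  score +0 (running 0)
row 3: [0, 16, 16, 64] -> [0, 0, 32, 64]  score +32 (running 32)
Board after move:
16 32 16  4
 4 32  4 32
 0  4 32  4
 0  0 32 64

Answer: 32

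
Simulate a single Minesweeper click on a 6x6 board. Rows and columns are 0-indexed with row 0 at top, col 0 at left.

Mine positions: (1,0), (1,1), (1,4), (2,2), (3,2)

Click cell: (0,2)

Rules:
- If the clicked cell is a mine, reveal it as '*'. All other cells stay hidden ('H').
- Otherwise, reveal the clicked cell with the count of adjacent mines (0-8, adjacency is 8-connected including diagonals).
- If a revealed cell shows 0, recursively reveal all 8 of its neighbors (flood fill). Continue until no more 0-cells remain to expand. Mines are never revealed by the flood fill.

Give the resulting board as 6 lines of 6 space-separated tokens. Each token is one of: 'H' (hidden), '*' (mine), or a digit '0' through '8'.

H H 1 H H H
H H H H H H
H H H H H H
H H H H H H
H H H H H H
H H H H H H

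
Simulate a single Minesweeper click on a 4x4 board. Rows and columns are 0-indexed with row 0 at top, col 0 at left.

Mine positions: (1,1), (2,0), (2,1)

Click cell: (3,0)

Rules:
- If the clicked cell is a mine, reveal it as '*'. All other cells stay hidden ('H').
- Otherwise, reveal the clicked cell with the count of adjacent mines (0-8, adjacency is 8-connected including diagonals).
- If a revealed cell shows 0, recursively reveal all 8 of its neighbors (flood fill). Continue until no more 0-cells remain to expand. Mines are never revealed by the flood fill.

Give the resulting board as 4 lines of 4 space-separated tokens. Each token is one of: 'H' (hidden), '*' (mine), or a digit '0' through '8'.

H H H H
H H H H
H H H H
2 H H H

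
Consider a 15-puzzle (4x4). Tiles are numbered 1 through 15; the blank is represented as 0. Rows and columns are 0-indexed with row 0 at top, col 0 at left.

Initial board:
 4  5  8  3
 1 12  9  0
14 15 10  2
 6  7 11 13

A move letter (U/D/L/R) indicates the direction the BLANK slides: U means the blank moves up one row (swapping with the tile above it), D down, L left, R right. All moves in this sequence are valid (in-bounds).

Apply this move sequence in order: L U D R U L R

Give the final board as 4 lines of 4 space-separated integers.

Answer:  4  5  8  0
 1 12  9  3
14 15 10  2
 6  7 11 13

Derivation:
After move 1 (L):
 4  5  8  3
 1 12  0  9
14 15 10  2
 6  7 11 13

After move 2 (U):
 4  5  0  3
 1 12  8  9
14 15 10  2
 6  7 11 13

After move 3 (D):
 4  5  8  3
 1 12  0  9
14 15 10  2
 6  7 11 13

After move 4 (R):
 4  5  8  3
 1 12  9  0
14 15 10  2
 6  7 11 13

After move 5 (U):
 4  5  8  0
 1 12  9  3
14 15 10  2
 6  7 11 13

After move 6 (L):
 4  5  0  8
 1 12  9  3
14 15 10  2
 6  7 11 13

After move 7 (R):
 4  5  8  0
 1 12  9  3
14 15 10  2
 6  7 11 13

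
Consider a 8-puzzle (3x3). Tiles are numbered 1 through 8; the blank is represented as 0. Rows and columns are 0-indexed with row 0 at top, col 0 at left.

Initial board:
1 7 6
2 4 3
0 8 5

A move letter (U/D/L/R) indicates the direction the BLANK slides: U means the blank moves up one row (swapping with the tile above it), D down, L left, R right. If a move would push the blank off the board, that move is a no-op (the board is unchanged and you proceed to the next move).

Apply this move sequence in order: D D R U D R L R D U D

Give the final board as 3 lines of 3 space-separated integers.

After move 1 (D):
1 7 6
2 4 3
0 8 5

After move 2 (D):
1 7 6
2 4 3
0 8 5

After move 3 (R):
1 7 6
2 4 3
8 0 5

After move 4 (U):
1 7 6
2 0 3
8 4 5

After move 5 (D):
1 7 6
2 4 3
8 0 5

After move 6 (R):
1 7 6
2 4 3
8 5 0

After move 7 (L):
1 7 6
2 4 3
8 0 5

After move 8 (R):
1 7 6
2 4 3
8 5 0

After move 9 (D):
1 7 6
2 4 3
8 5 0

After move 10 (U):
1 7 6
2 4 0
8 5 3

After move 11 (D):
1 7 6
2 4 3
8 5 0

Answer: 1 7 6
2 4 3
8 5 0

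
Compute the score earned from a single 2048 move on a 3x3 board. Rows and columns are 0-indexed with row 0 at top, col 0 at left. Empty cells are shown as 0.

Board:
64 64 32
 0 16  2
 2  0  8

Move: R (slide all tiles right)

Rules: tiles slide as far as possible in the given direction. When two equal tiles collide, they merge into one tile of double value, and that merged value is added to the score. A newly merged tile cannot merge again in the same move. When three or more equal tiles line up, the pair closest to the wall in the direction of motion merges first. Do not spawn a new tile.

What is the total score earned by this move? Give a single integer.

Slide right:
row 0: [64, 64, 32] -> [0, 128, 32]  score +128 (running 128)
row 1: [0, 16, 2] -> [0, 16, 2]  score +0 (running 128)
row 2: [2, 0, 8] -> [0, 2, 8]  score +0 (running 128)
Board after move:
  0 128  32
  0  16   2
  0   2   8

Answer: 128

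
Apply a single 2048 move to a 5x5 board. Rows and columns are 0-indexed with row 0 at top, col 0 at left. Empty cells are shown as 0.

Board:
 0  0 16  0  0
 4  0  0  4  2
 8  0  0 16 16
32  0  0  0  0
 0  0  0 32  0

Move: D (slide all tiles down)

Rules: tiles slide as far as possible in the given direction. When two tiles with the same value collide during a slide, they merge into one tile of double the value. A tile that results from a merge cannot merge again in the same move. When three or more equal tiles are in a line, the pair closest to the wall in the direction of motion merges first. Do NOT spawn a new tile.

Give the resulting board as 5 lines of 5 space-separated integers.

Answer:  0  0  0  0  0
 0  0  0  0  0
 4  0  0  4  0
 8  0  0 16  2
32  0 16 32 16

Derivation:
Slide down:
col 0: [0, 4, 8, 32, 0] -> [0, 0, 4, 8, 32]
col 1: [0, 0, 0, 0, 0] -> [0, 0, 0, 0, 0]
col 2: [16, 0, 0, 0, 0] -> [0, 0, 0, 0, 16]
col 3: [0, 4, 16, 0, 32] -> [0, 0, 4, 16, 32]
col 4: [0, 2, 16, 0, 0] -> [0, 0, 0, 2, 16]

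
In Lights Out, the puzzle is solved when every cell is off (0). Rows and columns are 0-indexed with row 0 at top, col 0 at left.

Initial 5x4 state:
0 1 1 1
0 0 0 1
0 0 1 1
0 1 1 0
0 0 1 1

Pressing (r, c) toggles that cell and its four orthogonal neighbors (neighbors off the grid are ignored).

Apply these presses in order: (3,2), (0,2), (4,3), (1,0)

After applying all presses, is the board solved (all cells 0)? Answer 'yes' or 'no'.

Answer: no

Derivation:
After press 1 at (3,2):
0 1 1 1
0 0 0 1
0 0 0 1
0 0 0 1
0 0 0 1

After press 2 at (0,2):
0 0 0 0
0 0 1 1
0 0 0 1
0 0 0 1
0 0 0 1

After press 3 at (4,3):
0 0 0 0
0 0 1 1
0 0 0 1
0 0 0 0
0 0 1 0

After press 4 at (1,0):
1 0 0 0
1 1 1 1
1 0 0 1
0 0 0 0
0 0 1 0

Lights still on: 8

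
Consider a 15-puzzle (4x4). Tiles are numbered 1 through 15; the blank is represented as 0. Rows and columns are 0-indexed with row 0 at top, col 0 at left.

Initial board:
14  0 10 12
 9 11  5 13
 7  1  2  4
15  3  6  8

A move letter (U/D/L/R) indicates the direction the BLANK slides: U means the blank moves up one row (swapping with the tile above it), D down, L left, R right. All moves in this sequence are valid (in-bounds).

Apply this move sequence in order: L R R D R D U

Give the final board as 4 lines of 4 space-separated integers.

After move 1 (L):
 0 14 10 12
 9 11  5 13
 7  1  2  4
15  3  6  8

After move 2 (R):
14  0 10 12
 9 11  5 13
 7  1  2  4
15  3  6  8

After move 3 (R):
14 10  0 12
 9 11  5 13
 7  1  2  4
15  3  6  8

After move 4 (D):
14 10  5 12
 9 11  0 13
 7  1  2  4
15  3  6  8

After move 5 (R):
14 10  5 12
 9 11 13  0
 7  1  2  4
15  3  6  8

After move 6 (D):
14 10  5 12
 9 11 13  4
 7  1  2  0
15  3  6  8

After move 7 (U):
14 10  5 12
 9 11 13  0
 7  1  2  4
15  3  6  8

Answer: 14 10  5 12
 9 11 13  0
 7  1  2  4
15  3  6  8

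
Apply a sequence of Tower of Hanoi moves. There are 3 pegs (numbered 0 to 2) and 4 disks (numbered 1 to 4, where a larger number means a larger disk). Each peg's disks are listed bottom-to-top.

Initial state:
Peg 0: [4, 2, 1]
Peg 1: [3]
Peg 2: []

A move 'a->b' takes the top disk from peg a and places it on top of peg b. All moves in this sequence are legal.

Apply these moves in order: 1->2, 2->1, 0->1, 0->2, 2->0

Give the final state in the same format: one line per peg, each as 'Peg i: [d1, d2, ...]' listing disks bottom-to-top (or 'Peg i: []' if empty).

After move 1 (1->2):
Peg 0: [4, 2, 1]
Peg 1: []
Peg 2: [3]

After move 2 (2->1):
Peg 0: [4, 2, 1]
Peg 1: [3]
Peg 2: []

After move 3 (0->1):
Peg 0: [4, 2]
Peg 1: [3, 1]
Peg 2: []

After move 4 (0->2):
Peg 0: [4]
Peg 1: [3, 1]
Peg 2: [2]

After move 5 (2->0):
Peg 0: [4, 2]
Peg 1: [3, 1]
Peg 2: []

Answer: Peg 0: [4, 2]
Peg 1: [3, 1]
Peg 2: []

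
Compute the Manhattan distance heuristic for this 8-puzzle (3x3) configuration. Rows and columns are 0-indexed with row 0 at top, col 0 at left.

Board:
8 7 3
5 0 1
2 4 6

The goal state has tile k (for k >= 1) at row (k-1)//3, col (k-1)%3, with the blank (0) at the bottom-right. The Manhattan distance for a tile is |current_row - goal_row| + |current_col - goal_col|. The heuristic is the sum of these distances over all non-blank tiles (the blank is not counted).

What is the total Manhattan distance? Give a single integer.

Tile 8: (0,0)->(2,1) = 3
Tile 7: (0,1)->(2,0) = 3
Tile 3: (0,2)->(0,2) = 0
Tile 5: (1,0)->(1,1) = 1
Tile 1: (1,2)->(0,0) = 3
Tile 2: (2,0)->(0,1) = 3
Tile 4: (2,1)->(1,0) = 2
Tile 6: (2,2)->(1,2) = 1
Sum: 3 + 3 + 0 + 1 + 3 + 3 + 2 + 1 = 16

Answer: 16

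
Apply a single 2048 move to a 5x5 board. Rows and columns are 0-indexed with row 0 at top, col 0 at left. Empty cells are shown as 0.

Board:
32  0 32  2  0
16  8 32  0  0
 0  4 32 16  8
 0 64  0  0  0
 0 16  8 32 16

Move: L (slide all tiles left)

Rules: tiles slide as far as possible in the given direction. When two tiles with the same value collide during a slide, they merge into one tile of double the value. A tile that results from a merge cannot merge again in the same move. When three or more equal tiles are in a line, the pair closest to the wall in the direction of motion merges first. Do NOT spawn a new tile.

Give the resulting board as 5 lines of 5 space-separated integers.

Answer: 64  2  0  0  0
16  8 32  0  0
 4 32 16  8  0
64  0  0  0  0
16  8 32 16  0

Derivation:
Slide left:
row 0: [32, 0, 32, 2, 0] -> [64, 2, 0, 0, 0]
row 1: [16, 8, 32, 0, 0] -> [16, 8, 32, 0, 0]
row 2: [0, 4, 32, 16, 8] -> [4, 32, 16, 8, 0]
row 3: [0, 64, 0, 0, 0] -> [64, 0, 0, 0, 0]
row 4: [0, 16, 8, 32, 16] -> [16, 8, 32, 16, 0]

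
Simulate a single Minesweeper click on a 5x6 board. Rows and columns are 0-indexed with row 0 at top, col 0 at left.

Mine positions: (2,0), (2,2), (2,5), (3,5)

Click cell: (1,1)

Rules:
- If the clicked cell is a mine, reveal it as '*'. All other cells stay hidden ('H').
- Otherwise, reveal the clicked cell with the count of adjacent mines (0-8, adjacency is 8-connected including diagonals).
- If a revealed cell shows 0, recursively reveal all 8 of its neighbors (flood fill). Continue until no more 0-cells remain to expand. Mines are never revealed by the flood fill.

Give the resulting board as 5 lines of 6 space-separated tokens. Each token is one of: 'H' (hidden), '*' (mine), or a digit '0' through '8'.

H H H H H H
H 2 H H H H
H H H H H H
H H H H H H
H H H H H H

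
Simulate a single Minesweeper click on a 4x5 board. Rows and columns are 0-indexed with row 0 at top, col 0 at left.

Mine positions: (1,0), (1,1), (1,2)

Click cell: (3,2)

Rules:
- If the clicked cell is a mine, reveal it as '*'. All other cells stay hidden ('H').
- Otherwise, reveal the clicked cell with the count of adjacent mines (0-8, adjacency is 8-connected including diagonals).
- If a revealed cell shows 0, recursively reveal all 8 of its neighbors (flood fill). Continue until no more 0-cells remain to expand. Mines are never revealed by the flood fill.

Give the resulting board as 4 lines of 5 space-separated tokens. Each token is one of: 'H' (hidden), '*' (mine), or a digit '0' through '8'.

H H H 1 0
H H H 1 0
2 3 2 1 0
0 0 0 0 0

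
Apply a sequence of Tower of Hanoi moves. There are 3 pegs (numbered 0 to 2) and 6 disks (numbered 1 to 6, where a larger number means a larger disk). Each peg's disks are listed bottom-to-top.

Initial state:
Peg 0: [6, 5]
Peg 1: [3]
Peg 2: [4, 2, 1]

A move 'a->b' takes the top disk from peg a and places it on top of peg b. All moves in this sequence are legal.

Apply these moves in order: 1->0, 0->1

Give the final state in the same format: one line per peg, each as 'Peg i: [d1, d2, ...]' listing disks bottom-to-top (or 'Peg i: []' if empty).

Answer: Peg 0: [6, 5]
Peg 1: [3]
Peg 2: [4, 2, 1]

Derivation:
After move 1 (1->0):
Peg 0: [6, 5, 3]
Peg 1: []
Peg 2: [4, 2, 1]

After move 2 (0->1):
Peg 0: [6, 5]
Peg 1: [3]
Peg 2: [4, 2, 1]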